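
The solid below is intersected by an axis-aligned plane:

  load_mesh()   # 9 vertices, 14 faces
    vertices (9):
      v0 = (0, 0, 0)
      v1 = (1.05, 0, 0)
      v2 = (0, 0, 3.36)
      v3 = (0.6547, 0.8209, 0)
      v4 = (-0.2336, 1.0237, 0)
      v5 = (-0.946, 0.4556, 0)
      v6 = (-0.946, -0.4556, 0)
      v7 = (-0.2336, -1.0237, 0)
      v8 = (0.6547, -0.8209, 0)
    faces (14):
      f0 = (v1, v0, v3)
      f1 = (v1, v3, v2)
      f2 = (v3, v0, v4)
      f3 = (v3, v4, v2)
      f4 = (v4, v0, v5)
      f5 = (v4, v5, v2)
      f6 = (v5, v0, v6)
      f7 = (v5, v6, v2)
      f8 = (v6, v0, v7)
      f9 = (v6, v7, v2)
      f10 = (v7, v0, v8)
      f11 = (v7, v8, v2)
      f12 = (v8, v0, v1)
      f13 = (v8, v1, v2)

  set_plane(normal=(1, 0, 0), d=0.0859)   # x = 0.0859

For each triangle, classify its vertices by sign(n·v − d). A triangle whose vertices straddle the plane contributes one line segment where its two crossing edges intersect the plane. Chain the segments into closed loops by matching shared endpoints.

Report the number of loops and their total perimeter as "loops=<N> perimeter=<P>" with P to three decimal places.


Straddling triangles (8 of 14):
  (v1,v0,v3) [+-+] → (0.0859, 0, 0)–(0.0859, 0.107706, 0)  len=0.1077
  (v1,v3,v2) [++-] → (0.0859, 0.107706, 2.91915)–(0.0859, 0, 3.08512)  len=0.1979
  (v3,v0,v4) [+--] → (0.0859, 0.107706, 0)–(0.0859, 0.950758, 0)  len=0.8431
  (v3,v4,v2) [+--] → (0.0859, 0.950758, 0)–(0.0859, 0.107706, 2.91915)  len=3.0384
  (v7,v0,v8) [--+] → (0.0859, -0.107706, 0)–(0.0859, -0.950758, 0)  len=0.8431
  (v7,v8,v2) [-+-] → (0.0859, -0.950758, 0)–(0.0859, -0.107706, 2.91915)  len=3.0384
  (v8,v0,v1) [+-+] → (0.0859, -0.107706, 0)–(0.0859, 0, 0)  len=0.1077
  (v8,v1,v2) [++-] → (0.0859, 0, 3.08512)–(0.0859, -0.107706, 2.91915)  len=0.1979

Chained into 1 loop(s):
  loop 1: 8 segments, perimeter = 8.3741
Total perimeter = 8.374

loops=1 perimeter=8.374


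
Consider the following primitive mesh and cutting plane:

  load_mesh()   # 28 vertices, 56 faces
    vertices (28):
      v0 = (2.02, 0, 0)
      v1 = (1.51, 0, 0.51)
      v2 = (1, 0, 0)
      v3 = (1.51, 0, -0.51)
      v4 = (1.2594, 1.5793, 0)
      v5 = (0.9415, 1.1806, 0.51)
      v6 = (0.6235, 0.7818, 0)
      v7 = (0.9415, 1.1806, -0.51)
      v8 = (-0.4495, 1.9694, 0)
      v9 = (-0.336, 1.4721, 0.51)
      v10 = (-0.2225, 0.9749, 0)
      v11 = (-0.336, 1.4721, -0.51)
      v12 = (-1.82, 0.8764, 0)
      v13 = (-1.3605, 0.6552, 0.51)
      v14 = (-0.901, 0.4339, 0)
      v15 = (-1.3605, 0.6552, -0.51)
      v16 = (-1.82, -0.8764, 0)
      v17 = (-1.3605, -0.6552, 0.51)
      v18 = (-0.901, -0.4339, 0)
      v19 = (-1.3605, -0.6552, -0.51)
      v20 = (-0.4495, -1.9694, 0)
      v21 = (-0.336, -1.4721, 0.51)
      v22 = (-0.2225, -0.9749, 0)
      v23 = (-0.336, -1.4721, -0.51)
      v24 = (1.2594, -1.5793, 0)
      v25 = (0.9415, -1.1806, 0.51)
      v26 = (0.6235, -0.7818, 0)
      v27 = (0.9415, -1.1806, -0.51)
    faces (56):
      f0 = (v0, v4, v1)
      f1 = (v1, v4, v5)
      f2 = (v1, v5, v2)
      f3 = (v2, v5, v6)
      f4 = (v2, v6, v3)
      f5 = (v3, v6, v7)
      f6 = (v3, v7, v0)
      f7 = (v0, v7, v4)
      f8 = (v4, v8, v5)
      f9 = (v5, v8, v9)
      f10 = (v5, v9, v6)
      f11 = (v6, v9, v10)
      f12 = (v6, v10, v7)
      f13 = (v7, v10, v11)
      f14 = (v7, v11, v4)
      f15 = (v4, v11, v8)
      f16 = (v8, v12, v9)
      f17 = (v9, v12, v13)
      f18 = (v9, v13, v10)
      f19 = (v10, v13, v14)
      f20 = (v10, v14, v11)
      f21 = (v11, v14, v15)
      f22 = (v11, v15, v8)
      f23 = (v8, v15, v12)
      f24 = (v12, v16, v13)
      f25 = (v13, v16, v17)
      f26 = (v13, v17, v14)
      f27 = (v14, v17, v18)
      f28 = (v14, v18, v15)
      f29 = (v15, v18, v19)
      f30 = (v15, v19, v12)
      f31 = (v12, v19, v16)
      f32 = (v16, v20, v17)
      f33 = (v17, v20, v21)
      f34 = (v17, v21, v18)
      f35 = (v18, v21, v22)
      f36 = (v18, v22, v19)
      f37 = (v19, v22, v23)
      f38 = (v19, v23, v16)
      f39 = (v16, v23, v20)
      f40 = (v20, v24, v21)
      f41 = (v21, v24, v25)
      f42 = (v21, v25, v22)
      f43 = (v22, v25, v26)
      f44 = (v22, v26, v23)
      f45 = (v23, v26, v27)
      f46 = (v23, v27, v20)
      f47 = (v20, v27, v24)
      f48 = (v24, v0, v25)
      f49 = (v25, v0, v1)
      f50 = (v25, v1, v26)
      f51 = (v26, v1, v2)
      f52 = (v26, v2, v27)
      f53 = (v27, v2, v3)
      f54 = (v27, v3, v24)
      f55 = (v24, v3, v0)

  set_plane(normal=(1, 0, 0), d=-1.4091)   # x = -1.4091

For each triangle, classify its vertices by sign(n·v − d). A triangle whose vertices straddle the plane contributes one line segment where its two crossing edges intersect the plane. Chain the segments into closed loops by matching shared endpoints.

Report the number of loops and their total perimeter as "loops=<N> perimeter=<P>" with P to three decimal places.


Straddling triangles (10 of 56):
  (v8,v12,v9) [+-+] → (-1.4091, 1.2041, 0)–(-1.4091, 1.04134, 0.141212)  len=0.2155
  (v9,v12,v13) [+-+] → (-1.4091, 1.04134, 0.141212)–(-1.4091, 0.678596, 0.456059)  len=0.4803
  (v8,v15,v12) [++-] → (-1.4091, 0.678596, -0.456059)–(-1.4091, 1.2041, 0)  len=0.6958
  (v12,v16,v13) [--+] → (-1.4091, 0.493207, 0.456059)–(-1.4091, 0.678596, 0.456059)  len=0.1854
  (v13,v16,v17) [+-+] → (-1.4091, 0.493207, 0.456059)–(-1.4091, -0.678596, 0.456059)  len=1.1718
  (v15,v19,v12) [++-] → (-1.4091, -0.493207, -0.456059)–(-1.4091, 0.678596, -0.456059)  len=1.1718
  (v12,v19,v16) [-+-] → (-1.4091, -0.493207, -0.456059)–(-1.4091, -0.678596, -0.456059)  len=0.1854
  (v16,v20,v17) [-++] → (-1.4091, -1.2041, 0)–(-1.4091, -0.678596, 0.456059)  len=0.6958
  (v19,v23,v16) [++-] → (-1.4091, -1.04134, -0.141212)–(-1.4091, -0.678596, -0.456059)  len=0.4803
  (v16,v23,v20) [-++] → (-1.4091, -1.04134, -0.141212)–(-1.4091, -1.2041, 0)  len=0.2155

Chained into 1 loop(s):
  loop 1: 10 segments, perimeter = 5.4976
Total perimeter = 5.498

loops=1 perimeter=5.498


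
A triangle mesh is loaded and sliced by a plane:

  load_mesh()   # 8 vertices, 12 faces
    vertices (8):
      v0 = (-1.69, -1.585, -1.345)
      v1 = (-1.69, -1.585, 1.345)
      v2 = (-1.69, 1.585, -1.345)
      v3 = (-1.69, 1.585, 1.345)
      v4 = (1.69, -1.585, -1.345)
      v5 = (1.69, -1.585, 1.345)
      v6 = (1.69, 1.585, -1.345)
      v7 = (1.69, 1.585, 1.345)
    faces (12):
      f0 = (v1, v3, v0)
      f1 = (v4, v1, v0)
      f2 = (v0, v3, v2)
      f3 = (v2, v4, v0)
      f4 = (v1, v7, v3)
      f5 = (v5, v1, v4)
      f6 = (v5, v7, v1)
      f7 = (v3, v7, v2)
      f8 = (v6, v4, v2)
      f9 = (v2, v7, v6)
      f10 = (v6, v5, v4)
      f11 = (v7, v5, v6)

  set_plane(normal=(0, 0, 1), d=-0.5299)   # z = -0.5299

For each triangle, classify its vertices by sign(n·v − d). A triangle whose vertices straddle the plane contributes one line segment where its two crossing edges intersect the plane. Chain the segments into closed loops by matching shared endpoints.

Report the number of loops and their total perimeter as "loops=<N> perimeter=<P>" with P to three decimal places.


loops=1 perimeter=13.100

Straddling triangles (8 of 12):
  (v1,v3,v0) [++-] → (-1.69, -0.624455, -0.5299)–(-1.69, -1.585, -0.5299)  len=0.9605
  (v4,v1,v0) [-+-] → (0.665822, -1.585, -0.5299)–(-1.69, -1.585, -0.5299)  len=2.3558
  (v0,v3,v2) [-+-] → (-1.69, -0.624455, -0.5299)–(-1.69, 1.585, -0.5299)  len=2.2095
  (v5,v1,v4) [++-] → (0.665822, -1.585, -0.5299)–(1.69, -1.585, -0.5299)  len=1.0242
  (v3,v7,v2) [++-] → (-0.665822, 1.585, -0.5299)–(-1.69, 1.585, -0.5299)  len=1.0242
  (v2,v7,v6) [-+-] → (-0.665822, 1.585, -0.5299)–(1.69, 1.585, -0.5299)  len=2.3558
  (v6,v5,v4) [-+-] → (1.69, 0.624455, -0.5299)–(1.69, -1.585, -0.5299)  len=2.2095
  (v7,v5,v6) [++-] → (1.69, 0.624455, -0.5299)–(1.69, 1.585, -0.5299)  len=0.9605

Chained into 1 loop(s):
  loop 1: 8 segments, perimeter = 13.1000
Total perimeter = 13.100


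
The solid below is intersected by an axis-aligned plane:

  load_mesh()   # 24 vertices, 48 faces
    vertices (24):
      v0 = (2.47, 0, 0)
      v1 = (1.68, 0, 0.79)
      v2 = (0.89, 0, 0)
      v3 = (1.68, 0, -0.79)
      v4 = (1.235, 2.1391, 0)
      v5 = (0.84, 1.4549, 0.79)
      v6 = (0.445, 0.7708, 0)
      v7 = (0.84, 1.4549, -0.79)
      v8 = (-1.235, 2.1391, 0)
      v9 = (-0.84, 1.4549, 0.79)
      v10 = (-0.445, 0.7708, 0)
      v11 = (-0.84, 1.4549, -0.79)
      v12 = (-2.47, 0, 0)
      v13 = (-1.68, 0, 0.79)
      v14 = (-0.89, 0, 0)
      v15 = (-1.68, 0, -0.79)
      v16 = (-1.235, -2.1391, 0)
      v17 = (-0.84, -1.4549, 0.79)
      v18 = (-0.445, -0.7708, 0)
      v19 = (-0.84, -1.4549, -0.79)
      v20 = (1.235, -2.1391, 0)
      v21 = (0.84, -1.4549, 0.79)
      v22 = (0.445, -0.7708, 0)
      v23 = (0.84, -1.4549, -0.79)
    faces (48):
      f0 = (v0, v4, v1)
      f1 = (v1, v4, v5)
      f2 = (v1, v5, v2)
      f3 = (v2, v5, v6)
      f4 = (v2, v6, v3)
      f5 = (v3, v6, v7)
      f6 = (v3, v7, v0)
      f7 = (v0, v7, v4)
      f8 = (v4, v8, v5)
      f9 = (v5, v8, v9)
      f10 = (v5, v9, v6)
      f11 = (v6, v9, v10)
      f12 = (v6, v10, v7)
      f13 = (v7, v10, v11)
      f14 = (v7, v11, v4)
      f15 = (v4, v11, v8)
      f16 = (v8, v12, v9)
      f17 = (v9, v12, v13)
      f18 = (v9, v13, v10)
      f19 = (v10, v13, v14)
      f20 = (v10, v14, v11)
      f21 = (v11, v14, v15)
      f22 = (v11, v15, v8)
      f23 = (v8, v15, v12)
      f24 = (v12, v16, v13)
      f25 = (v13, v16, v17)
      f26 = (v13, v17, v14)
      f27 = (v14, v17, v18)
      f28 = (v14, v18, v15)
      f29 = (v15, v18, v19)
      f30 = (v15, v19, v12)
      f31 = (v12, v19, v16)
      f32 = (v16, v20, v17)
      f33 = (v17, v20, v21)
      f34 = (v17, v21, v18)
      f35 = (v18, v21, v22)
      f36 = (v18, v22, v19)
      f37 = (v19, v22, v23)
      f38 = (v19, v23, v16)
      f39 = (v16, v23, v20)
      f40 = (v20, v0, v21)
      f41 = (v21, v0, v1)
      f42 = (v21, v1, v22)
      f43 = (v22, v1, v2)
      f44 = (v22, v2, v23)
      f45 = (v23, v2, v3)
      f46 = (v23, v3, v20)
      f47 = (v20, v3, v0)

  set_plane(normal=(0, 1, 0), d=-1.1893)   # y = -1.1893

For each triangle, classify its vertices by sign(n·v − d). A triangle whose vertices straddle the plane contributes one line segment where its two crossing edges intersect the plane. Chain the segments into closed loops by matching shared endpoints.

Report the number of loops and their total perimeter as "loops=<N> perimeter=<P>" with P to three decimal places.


Straddling triangles (18 of 48):
  (v12,v16,v13) [+-+] → (-1.78336, -1.1893, 0)–(-1.43259, -1.1893, 0.350775)  len=0.4961
  (v13,v16,v17) [+--] → (-1.43259, -1.1893, 0.350775)–(-0.993347, -1.1893, 0.79)  len=0.6212
  (v13,v17,v14) [+-+] → (-0.993347, -1.1893, 0.79)–(-0.849128, -1.1893, 0.645781)  len=0.2040
  (v14,v17,v18) [+-+] → (-0.849128, -1.1893, 0.645781)–(-0.686642, -1.1893, 0.483285)  len=0.2298
  (v15,v18,v19) [++-] → (-0.686642, -1.1893, -0.483285)–(-0.993347, -1.1893, -0.79)  len=0.4338
  (v15,v19,v12) [+-+] → (-0.993347, -1.1893, -0.79)–(-1.13757, -1.1893, -0.645781)  len=0.2040
  (v12,v19,v16) [+--] → (-1.13757, -1.1893, -0.645781)–(-1.78336, -1.1893, 0)  len=0.9133
  (v17,v21,v18) [--+] → (0.341102, -1.1893, 0.483285)–(-0.686642, -1.1893, 0.483285)  len=1.0277
  (v18,v21,v22) [+-+] → (0.341102, -1.1893, 0.483285)–(0.686642, -1.1893, 0.483285)  len=0.3455
  (v18,v22,v19) [++-] → (-0.341102, -1.1893, -0.483285)–(-0.686642, -1.1893, -0.483285)  len=0.3455
  (v19,v22,v23) [-+-] → (-0.341102, -1.1893, -0.483285)–(0.686642, -1.1893, -0.483285)  len=1.0277
  (v20,v0,v21) [-+-] → (1.78336, -1.1893, 0)–(1.13757, -1.1893, 0.645781)  len=0.9133
  (v21,v0,v1) [-++] → (1.13757, -1.1893, 0.645781)–(0.993347, -1.1893, 0.79)  len=0.2040
  (v21,v1,v22) [-++] → (0.993347, -1.1893, 0.79)–(0.686642, -1.1893, 0.483285)  len=0.4338
  (v22,v2,v23) [++-] → (0.849128, -1.1893, -0.645781)–(0.686642, -1.1893, -0.483285)  len=0.2298
  (v23,v2,v3) [-++] → (0.849128, -1.1893, -0.645781)–(0.993347, -1.1893, -0.79)  len=0.2040
  (v23,v3,v20) [-+-] → (0.993347, -1.1893, -0.79)–(1.43259, -1.1893, -0.350775)  len=0.6212
  (v20,v3,v0) [-++] → (1.43259, -1.1893, -0.350775)–(1.78336, -1.1893, 0)  len=0.4961

Chained into 1 loop(s):
  loop 1: 18 segments, perimeter = 8.9505
Total perimeter = 8.951

loops=1 perimeter=8.951


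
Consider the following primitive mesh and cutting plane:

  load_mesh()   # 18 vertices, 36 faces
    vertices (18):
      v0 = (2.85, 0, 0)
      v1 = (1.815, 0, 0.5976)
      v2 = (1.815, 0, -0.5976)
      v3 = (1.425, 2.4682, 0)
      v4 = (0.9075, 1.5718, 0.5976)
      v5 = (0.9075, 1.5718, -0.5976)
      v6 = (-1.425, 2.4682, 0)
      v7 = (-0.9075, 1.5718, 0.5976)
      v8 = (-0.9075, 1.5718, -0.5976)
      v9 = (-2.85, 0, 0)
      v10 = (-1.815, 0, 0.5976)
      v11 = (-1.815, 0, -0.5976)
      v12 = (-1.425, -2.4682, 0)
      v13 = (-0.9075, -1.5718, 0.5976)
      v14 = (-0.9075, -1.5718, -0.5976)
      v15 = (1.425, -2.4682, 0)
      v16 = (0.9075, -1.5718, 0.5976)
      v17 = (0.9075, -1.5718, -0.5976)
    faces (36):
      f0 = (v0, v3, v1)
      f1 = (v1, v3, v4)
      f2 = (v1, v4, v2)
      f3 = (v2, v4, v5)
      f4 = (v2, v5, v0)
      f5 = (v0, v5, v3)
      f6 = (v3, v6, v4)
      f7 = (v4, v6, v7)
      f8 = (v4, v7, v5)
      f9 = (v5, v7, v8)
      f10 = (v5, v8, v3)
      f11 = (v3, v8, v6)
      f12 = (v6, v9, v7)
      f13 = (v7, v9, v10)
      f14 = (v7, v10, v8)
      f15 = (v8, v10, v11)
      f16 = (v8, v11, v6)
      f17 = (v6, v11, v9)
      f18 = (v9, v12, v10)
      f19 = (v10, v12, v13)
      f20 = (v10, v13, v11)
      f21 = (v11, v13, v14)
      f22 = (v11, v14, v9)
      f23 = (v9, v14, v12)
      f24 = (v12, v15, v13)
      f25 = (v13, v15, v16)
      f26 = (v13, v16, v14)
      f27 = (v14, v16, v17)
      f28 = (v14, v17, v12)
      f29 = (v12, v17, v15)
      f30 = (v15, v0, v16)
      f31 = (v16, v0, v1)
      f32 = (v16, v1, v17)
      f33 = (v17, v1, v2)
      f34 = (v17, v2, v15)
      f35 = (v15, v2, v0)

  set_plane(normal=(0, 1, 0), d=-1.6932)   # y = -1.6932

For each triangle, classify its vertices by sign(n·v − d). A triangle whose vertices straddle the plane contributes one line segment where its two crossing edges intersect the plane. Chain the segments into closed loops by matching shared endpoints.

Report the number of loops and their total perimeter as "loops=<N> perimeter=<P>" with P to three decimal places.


loops=1 perimeter=8.044

Straddling triangles (10 of 36):
  (v9,v12,v10) [+-+] → (-1.87244, -1.6932, 0)–(-1.54746, -1.6932, 0.187643)  len=0.3753
  (v10,v12,v13) [+-+] → (-1.54746, -1.6932, 0.187643)–(-0.977585, -1.6932, 0.516667)  len=0.6580
  (v9,v14,v12) [++-] → (-0.977585, -1.6932, -0.516667)–(-1.87244, -1.6932, 0)  len=1.0333
  (v12,v15,v13) [--+] → (-0.591608, -1.6932, 0.516667)–(-0.977585, -1.6932, 0.516667)  len=0.3860
  (v13,v15,v16) [+-+] → (-0.591608, -1.6932, 0.516667)–(0.977585, -1.6932, 0.516667)  len=1.5692
  (v14,v17,v12) [++-] → (0.591608, -1.6932, -0.516667)–(-0.977585, -1.6932, -0.516667)  len=1.5692
  (v12,v17,v15) [-+-] → (0.591608, -1.6932, -0.516667)–(0.977585, -1.6932, -0.516667)  len=0.3860
  (v15,v0,v16) [-++] → (1.87244, -1.6932, 0)–(0.977585, -1.6932, 0.516667)  len=1.0333
  (v17,v2,v15) [++-] → (1.54746, -1.6932, -0.187643)–(0.977585, -1.6932, -0.516667)  len=0.6580
  (v15,v2,v0) [-++] → (1.54746, -1.6932, -0.187643)–(1.87244, -1.6932, 0)  len=0.3753

Chained into 1 loop(s):
  loop 1: 10 segments, perimeter = 8.0435
Total perimeter = 8.044


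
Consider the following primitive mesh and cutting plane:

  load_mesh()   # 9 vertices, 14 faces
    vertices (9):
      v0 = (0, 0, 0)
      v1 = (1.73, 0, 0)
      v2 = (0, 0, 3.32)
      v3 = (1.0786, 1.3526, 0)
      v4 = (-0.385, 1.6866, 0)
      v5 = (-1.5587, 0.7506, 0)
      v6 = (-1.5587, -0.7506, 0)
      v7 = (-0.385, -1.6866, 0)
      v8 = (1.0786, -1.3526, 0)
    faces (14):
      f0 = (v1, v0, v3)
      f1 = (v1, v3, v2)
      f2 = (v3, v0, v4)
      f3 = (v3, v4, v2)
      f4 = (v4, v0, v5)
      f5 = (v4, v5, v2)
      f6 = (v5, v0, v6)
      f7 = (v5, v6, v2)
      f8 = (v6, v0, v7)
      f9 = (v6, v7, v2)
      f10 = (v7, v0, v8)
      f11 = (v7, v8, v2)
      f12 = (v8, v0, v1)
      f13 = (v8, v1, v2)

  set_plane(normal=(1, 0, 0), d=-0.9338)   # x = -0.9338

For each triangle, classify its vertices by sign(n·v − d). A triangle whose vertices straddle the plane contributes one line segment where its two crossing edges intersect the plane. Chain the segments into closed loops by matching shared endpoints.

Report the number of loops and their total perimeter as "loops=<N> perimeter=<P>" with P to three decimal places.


Straddling triangles (6 of 14):
  (v4,v0,v5) [++-] → (-0.9338, 0.449676, 0)–(-0.9338, 1.24894, 0)  len=0.7993
  (v4,v5,v2) [+-+] → (-0.9338, 1.24894, 0)–(-0.9338, 0.449676, 1.33102)  len=1.5526
  (v5,v0,v6) [-+-] → (-0.9338, 0.449676, 0)–(-0.9338, -0.449676, 0)  len=0.8994
  (v5,v6,v2) [--+] → (-0.9338, -0.449676, 1.33102)–(-0.9338, 0.449676, 1.33102)  len=0.8994
  (v6,v0,v7) [-++] → (-0.9338, -0.449676, 0)–(-0.9338, -1.24894, 0)  len=0.7993
  (v6,v7,v2) [-++] → (-0.9338, -1.24894, 0)–(-0.9338, -0.449676, 1.33102)  len=1.5526

Chained into 1 loop(s):
  loop 1: 6 segments, perimeter = 6.5024
Total perimeter = 6.502

loops=1 perimeter=6.502


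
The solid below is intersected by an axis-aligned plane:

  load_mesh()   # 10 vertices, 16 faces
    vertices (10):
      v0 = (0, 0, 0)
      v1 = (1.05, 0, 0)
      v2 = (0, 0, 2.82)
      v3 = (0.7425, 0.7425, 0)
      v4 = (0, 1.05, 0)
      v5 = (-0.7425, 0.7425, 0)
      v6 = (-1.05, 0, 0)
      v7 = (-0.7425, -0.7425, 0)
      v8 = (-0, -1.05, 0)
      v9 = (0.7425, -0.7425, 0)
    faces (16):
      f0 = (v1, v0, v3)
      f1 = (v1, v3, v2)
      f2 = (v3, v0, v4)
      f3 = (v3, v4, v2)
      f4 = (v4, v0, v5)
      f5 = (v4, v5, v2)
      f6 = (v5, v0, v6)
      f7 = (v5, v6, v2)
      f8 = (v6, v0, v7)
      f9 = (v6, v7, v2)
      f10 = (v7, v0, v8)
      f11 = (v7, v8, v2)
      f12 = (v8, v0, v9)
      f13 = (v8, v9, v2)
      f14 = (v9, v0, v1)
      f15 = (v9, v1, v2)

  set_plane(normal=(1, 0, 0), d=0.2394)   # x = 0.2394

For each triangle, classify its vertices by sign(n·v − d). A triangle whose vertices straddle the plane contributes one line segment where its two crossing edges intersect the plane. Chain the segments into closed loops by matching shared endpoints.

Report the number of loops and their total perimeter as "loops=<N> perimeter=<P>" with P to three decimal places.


Straddling triangles (8 of 16):
  (v1,v0,v3) [+-+] → (0.2394, 0, 0)–(0.2394, 0.2394, 0)  len=0.2394
  (v1,v3,v2) [++-] → (0.2394, 0.2394, 1.91076)–(0.2394, 0, 2.17704)  len=0.3581
  (v3,v0,v4) [+--] → (0.2394, 0.2394, 0)–(0.2394, 0.950855, 0)  len=0.7115
  (v3,v4,v2) [+--] → (0.2394, 0.950855, 0)–(0.2394, 0.2394, 1.91076)  len=2.0389
  (v8,v0,v9) [--+] → (0.2394, -0.2394, 0)–(0.2394, -0.950855, 0)  len=0.7115
  (v8,v9,v2) [-+-] → (0.2394, -0.950855, 0)–(0.2394, -0.2394, 1.91076)  len=2.0389
  (v9,v0,v1) [+-+] → (0.2394, -0.2394, 0)–(0.2394, 0, 0)  len=0.2394
  (v9,v1,v2) [++-] → (0.2394, 0, 2.17704)–(0.2394, -0.2394, 1.91076)  len=0.3581

Chained into 1 loop(s):
  loop 1: 8 segments, perimeter = 6.6957
Total perimeter = 6.696

loops=1 perimeter=6.696


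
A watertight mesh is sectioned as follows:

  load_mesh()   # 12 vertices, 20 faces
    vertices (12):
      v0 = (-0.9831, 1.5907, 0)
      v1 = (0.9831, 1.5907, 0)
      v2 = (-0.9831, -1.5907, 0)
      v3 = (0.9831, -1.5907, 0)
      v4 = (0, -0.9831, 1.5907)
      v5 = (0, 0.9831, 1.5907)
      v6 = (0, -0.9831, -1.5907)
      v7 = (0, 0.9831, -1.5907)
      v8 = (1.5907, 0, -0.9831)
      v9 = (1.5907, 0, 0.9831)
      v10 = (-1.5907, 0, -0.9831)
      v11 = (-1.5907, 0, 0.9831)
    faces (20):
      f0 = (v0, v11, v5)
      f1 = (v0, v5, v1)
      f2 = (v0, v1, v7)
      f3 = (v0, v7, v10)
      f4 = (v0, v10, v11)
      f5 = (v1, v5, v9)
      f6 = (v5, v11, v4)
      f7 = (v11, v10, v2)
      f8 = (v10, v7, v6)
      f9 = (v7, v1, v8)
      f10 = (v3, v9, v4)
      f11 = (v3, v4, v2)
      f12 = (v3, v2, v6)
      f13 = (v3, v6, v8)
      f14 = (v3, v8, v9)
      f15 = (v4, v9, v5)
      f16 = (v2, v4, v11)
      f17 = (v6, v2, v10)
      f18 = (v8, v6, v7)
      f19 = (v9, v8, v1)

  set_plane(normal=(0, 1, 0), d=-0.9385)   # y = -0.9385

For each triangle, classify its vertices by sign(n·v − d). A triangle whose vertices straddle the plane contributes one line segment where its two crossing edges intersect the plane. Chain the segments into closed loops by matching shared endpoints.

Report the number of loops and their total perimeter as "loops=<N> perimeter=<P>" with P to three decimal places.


loops=1 perimeter=8.484

Straddling triangles (10 of 20):
  (v5,v11,v4) [++-] → (-0.0721648, -0.9385, 1.56314)–(0, -0.9385, 1.5907)  len=0.0773
  (v11,v10,v2) [++-] → (-1.23222, -0.9385, -0.403079)–(-1.23222, -0.9385, 0.403079)  len=0.8062
  (v10,v7,v6) [++-] → (0, -0.9385, -1.5907)–(-0.0721648, -0.9385, -1.56314)  len=0.0773
  (v3,v9,v4) [-+-] → (1.23222, -0.9385, 0.403079)–(0.0721648, -0.9385, 1.56314)  len=1.6406
  (v3,v6,v8) [--+] → (0.0721648, -0.9385, -1.56314)–(1.23222, -0.9385, -0.403079)  len=1.6406
  (v3,v8,v9) [-++] → (1.23222, -0.9385, -0.403079)–(1.23222, -0.9385, 0.403079)  len=0.8062
  (v4,v9,v5) [-++] → (0.0721648, -0.9385, 1.56314)–(0, -0.9385, 1.5907)  len=0.0773
  (v2,v4,v11) [--+] → (-0.0721648, -0.9385, 1.56314)–(-1.23222, -0.9385, 0.403079)  len=1.6406
  (v6,v2,v10) [--+] → (-1.23222, -0.9385, -0.403079)–(-0.0721648, -0.9385, -1.56314)  len=1.6406
  (v8,v6,v7) [+-+] → (0.0721648, -0.9385, -1.56314)–(0, -0.9385, -1.5907)  len=0.0773

Chained into 1 loop(s):
  loop 1: 10 segments, perimeter = 8.4836
Total perimeter = 8.484


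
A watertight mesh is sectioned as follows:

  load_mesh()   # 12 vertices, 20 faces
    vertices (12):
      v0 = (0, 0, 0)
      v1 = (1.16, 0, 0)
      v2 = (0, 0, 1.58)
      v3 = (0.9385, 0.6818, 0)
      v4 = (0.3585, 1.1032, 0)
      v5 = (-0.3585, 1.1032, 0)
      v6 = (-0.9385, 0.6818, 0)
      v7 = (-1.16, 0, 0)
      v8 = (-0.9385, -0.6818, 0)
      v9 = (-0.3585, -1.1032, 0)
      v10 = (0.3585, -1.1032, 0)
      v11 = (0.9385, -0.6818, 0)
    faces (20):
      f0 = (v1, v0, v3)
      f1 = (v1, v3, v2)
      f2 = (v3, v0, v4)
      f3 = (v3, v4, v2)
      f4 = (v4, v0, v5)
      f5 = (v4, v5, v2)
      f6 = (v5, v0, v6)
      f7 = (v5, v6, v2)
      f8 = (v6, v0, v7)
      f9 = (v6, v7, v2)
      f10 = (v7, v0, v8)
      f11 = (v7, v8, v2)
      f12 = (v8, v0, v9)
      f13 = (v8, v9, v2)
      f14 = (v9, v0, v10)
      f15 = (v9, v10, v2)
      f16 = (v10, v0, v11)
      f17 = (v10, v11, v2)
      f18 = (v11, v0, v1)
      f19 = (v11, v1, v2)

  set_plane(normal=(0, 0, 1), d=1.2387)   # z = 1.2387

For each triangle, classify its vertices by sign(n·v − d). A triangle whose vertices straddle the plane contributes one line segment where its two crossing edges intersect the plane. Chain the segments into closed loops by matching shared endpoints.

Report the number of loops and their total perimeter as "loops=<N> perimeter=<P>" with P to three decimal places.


Straddling triangles (10 of 20):
  (v1,v3,v2) [--+] → (0.202728, 0.147277, 1.2387)–(0.250575, 0, 1.2387)  len=0.1549
  (v3,v4,v2) [--+] → (0.0774405, 0.238305, 1.2387)–(0.202728, 0.147277, 1.2387)  len=0.1549
  (v4,v5,v2) [--+] → (-0.0774405, 0.238305, 1.2387)–(0.0774405, 0.238305, 1.2387)  len=0.1549
  (v5,v6,v2) [--+] → (-0.202728, 0.147277, 1.2387)–(-0.0774405, 0.238305, 1.2387)  len=0.1549
  (v6,v7,v2) [--+] → (-0.250575, 0, 1.2387)–(-0.202728, 0.147277, 1.2387)  len=0.1549
  (v7,v8,v2) [--+] → (-0.202728, -0.147277, 1.2387)–(-0.250575, 0, 1.2387)  len=0.1549
  (v8,v9,v2) [--+] → (-0.0774405, -0.238305, 1.2387)–(-0.202728, -0.147277, 1.2387)  len=0.1549
  (v9,v10,v2) [--+] → (0.0774405, -0.238305, 1.2387)–(-0.0774405, -0.238305, 1.2387)  len=0.1549
  (v10,v11,v2) [--+] → (0.202728, -0.147277, 1.2387)–(0.0774405, -0.238305, 1.2387)  len=0.1549
  (v11,v1,v2) [--+] → (0.250575, 0, 1.2387)–(0.202728, -0.147277, 1.2387)  len=0.1549

Chained into 1 loop(s):
  loop 1: 10 segments, perimeter = 1.5486
Total perimeter = 1.549

loops=1 perimeter=1.549


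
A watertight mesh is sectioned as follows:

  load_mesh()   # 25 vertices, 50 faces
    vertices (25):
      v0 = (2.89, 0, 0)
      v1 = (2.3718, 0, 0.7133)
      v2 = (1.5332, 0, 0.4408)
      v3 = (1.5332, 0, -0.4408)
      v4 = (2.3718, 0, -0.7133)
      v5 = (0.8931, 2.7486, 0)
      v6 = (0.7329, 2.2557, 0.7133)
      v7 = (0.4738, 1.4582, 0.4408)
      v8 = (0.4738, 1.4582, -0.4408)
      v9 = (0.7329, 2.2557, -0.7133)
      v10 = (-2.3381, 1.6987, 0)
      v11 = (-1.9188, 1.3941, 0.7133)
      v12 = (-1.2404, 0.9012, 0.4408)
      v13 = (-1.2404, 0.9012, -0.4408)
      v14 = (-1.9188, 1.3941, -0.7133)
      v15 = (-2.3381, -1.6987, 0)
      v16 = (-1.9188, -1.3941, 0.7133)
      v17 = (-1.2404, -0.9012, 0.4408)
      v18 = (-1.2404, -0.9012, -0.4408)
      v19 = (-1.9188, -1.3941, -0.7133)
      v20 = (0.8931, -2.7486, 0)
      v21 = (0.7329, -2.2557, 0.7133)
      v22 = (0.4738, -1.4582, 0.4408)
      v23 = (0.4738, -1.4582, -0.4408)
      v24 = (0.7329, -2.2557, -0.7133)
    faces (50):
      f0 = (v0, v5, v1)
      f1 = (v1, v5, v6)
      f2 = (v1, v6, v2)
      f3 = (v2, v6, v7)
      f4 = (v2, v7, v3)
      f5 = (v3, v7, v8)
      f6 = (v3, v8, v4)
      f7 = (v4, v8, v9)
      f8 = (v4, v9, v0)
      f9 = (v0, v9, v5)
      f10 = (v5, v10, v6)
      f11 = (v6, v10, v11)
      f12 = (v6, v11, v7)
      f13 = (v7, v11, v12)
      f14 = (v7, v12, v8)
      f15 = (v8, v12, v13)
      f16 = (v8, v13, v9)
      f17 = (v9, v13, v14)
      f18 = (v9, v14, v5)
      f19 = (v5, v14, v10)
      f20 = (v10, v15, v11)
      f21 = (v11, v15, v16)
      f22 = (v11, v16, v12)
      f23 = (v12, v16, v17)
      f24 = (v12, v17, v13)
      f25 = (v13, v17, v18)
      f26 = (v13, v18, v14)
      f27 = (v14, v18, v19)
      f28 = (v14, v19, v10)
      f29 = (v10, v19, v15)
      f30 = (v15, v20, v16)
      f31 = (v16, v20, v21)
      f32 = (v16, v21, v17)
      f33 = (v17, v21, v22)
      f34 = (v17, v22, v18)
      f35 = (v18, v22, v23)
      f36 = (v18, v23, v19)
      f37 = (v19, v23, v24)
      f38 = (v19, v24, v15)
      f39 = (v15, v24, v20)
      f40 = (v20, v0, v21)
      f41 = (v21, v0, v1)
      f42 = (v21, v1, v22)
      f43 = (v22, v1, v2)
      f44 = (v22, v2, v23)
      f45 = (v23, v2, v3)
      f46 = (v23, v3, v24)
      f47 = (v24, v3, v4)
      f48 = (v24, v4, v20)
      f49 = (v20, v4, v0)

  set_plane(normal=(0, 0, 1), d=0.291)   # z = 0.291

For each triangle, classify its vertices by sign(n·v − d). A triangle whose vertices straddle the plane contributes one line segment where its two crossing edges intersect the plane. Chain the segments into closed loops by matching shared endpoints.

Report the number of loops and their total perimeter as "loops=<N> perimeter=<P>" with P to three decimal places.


loops=2 perimeter=24.757

Straddling triangles (20 of 50):
  (v0,v5,v1) [--+] → (1.49635, 1.62727, 0.291)–(2.67859, 0, 0.291)  len=2.0114
  (v1,v5,v6) [+-+] → (1.49635, 1.62727, 0.291)–(0.827744, 2.54752, 0.291)  len=1.1375
  (v2,v7,v3) [++-] → (0.653811, 1.21043, 0.291)–(1.5332, 0, 0.291)  len=1.4961
  (v3,v7,v8) [-+-] → (0.653811, 1.21043, 0.291)–(0.4738, 1.4582, 0.291)  len=0.3063
  (v5,v10,v6) [--+] → (-1.08525, 1.92594, 0.291)–(0.827744, 2.54752, 0.291)  len=2.0114
  (v6,v10,v11) [+-+] → (-1.08525, 1.92594, 0.291)–(-2.16704, 1.57443, 0.291)  len=1.1375
  (v7,v12,v8) [++-] → (-0.949126, 0.995845, 0.291)–(0.4738, 1.4582, 0.291)  len=1.4962
  (v8,v12,v13) [-+-] → (-0.949126, 0.995845, 0.291)–(-1.2404, 0.9012, 0.291)  len=0.3063
  (v10,v15,v11) [--+] → (-2.16704, -0.436952, 0.291)–(-2.16704, 1.57443, 0.291)  len=2.0114
  (v11,v15,v16) [+-+] → (-2.16704, -0.436952, 0.291)–(-2.16704, -1.57443, 0.291)  len=1.1375
  (v12,v17,v13) [++-] → (-1.2404, -0.594939, 0.291)–(-1.2404, 0.9012, 0.291)  len=1.4961
  (v13,v17,v18) [-+-] → (-1.2404, -0.594939, 0.291)–(-1.2404, -0.9012, 0.291)  len=0.3063
  (v15,v20,v16) [--+] → (-0.254051, -2.19601, 0.291)–(-2.16704, -1.57443, 0.291)  len=2.0114
  (v16,v20,v21) [+-+] → (-0.254051, -2.19601, 0.291)–(0.827744, -2.54752, 0.291)  len=1.1375
  (v17,v22,v18) [++-] → (0.182526, -1.36356, 0.291)–(-1.2404, -0.9012, 0.291)  len=1.4962
  (v18,v22,v23) [-+-] → (0.182526, -1.36356, 0.291)–(0.4738, -1.4582, 0.291)  len=0.3063
  (v20,v0,v21) [--+] → (2.00998, -0.920242, 0.291)–(0.827744, -2.54752, 0.291)  len=2.0114
  (v21,v0,v1) [+-+] → (2.00998, -0.920242, 0.291)–(2.67859, 0, 0.291)  len=1.1375
  (v22,v2,v23) [++-] → (1.35319, -0.247775, 0.291)–(0.4738, -1.4582, 0.291)  len=1.4961
  (v23,v2,v3) [-+-] → (1.35319, -0.247775, 0.291)–(1.5332, 0, 0.291)  len=0.3063

Chained into 2 loop(s):
  loop 1: 10 segments, perimeter = 15.7445
  loop 2: 10 segments, perimeter = 9.0121
Total perimeter = 24.757


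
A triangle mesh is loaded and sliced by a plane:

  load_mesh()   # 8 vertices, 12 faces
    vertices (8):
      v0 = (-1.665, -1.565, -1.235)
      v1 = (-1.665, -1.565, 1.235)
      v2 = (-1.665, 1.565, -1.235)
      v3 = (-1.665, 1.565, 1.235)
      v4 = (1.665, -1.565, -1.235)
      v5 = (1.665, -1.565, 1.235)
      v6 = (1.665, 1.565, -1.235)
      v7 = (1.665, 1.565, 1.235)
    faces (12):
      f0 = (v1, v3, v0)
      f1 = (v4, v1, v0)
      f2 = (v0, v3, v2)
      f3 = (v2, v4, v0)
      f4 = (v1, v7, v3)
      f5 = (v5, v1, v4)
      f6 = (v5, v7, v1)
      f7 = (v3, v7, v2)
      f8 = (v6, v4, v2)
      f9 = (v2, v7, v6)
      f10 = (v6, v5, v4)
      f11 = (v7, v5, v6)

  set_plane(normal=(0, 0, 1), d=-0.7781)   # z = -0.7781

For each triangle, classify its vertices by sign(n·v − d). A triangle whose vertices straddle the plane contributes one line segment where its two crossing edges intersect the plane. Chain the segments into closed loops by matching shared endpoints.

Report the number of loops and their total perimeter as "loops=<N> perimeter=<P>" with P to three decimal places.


loops=1 perimeter=12.920

Straddling triangles (8 of 12):
  (v1,v3,v0) [++-] → (-1.665, -0.986013, -0.7781)–(-1.665, -1.565, -0.7781)  len=0.5790
  (v4,v1,v0) [-+-] → (1.04902, -1.565, -0.7781)–(-1.665, -1.565, -0.7781)  len=2.7140
  (v0,v3,v2) [-+-] → (-1.665, -0.986013, -0.7781)–(-1.665, 1.565, -0.7781)  len=2.5510
  (v5,v1,v4) [++-] → (1.04902, -1.565, -0.7781)–(1.665, -1.565, -0.7781)  len=0.6160
  (v3,v7,v2) [++-] → (-1.04902, 1.565, -0.7781)–(-1.665, 1.565, -0.7781)  len=0.6160
  (v2,v7,v6) [-+-] → (-1.04902, 1.565, -0.7781)–(1.665, 1.565, -0.7781)  len=2.7140
  (v6,v5,v4) [-+-] → (1.665, 0.986013, -0.7781)–(1.665, -1.565, -0.7781)  len=2.5510
  (v7,v5,v6) [++-] → (1.665, 0.986013, -0.7781)–(1.665, 1.565, -0.7781)  len=0.5790

Chained into 1 loop(s):
  loop 1: 8 segments, perimeter = 12.9200
Total perimeter = 12.920


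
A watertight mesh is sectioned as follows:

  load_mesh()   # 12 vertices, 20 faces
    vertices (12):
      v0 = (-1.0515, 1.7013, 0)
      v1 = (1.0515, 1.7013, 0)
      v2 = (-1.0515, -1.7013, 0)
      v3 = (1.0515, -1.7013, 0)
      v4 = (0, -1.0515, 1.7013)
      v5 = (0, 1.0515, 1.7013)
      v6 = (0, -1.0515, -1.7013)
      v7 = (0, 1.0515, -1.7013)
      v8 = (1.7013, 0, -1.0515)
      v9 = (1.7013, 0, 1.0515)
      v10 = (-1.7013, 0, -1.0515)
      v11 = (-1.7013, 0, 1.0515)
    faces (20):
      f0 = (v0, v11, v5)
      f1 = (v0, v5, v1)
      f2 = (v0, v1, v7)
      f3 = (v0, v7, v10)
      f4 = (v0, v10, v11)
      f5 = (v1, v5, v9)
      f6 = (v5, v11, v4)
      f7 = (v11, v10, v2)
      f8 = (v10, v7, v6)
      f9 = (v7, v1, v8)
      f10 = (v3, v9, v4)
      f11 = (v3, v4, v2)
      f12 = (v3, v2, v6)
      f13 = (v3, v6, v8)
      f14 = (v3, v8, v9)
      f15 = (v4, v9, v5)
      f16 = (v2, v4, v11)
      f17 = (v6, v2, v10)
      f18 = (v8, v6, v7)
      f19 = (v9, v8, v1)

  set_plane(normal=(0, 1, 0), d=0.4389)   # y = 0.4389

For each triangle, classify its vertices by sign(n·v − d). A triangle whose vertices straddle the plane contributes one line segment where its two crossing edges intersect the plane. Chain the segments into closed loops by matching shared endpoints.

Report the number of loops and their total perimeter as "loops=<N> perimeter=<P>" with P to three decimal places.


Straddling triangles (10 of 20):
  (v0,v11,v5) [+-+] → (-1.53367, 0.4389, 0.780235)–(-0.991171, 0.4389, 1.32273)  len=0.7672
  (v0,v7,v10) [++-] → (-0.991171, 0.4389, -1.32273)–(-1.53367, 0.4389, -0.780235)  len=0.7672
  (v0,v10,v11) [+--] → (-1.53367, 0.4389, -0.780235)–(-1.53367, 0.4389, 0.780235)  len=1.5605
  (v1,v5,v9) [++-] → (0.991171, 0.4389, 1.32273)–(1.53367, 0.4389, 0.780235)  len=0.7672
  (v5,v11,v4) [+--] → (-0.991171, 0.4389, 1.32273)–(0, 0.4389, 1.7013)  len=1.0610
  (v10,v7,v6) [-+-] → (-0.991171, 0.4389, -1.32273)–(0, 0.4389, -1.7013)  len=1.0610
  (v7,v1,v8) [++-] → (1.53367, 0.4389, -0.780235)–(0.991171, 0.4389, -1.32273)  len=0.7672
  (v4,v9,v5) [--+] → (0.991171, 0.4389, 1.32273)–(0, 0.4389, 1.7013)  len=1.0610
  (v8,v6,v7) [--+] → (0, 0.4389, -1.7013)–(0.991171, 0.4389, -1.32273)  len=1.0610
  (v9,v8,v1) [--+] → (1.53367, 0.4389, -0.780235)–(1.53367, 0.4389, 0.780235)  len=1.5605

Chained into 1 loop(s):
  loop 1: 10 segments, perimeter = 10.4338
Total perimeter = 10.434

loops=1 perimeter=10.434


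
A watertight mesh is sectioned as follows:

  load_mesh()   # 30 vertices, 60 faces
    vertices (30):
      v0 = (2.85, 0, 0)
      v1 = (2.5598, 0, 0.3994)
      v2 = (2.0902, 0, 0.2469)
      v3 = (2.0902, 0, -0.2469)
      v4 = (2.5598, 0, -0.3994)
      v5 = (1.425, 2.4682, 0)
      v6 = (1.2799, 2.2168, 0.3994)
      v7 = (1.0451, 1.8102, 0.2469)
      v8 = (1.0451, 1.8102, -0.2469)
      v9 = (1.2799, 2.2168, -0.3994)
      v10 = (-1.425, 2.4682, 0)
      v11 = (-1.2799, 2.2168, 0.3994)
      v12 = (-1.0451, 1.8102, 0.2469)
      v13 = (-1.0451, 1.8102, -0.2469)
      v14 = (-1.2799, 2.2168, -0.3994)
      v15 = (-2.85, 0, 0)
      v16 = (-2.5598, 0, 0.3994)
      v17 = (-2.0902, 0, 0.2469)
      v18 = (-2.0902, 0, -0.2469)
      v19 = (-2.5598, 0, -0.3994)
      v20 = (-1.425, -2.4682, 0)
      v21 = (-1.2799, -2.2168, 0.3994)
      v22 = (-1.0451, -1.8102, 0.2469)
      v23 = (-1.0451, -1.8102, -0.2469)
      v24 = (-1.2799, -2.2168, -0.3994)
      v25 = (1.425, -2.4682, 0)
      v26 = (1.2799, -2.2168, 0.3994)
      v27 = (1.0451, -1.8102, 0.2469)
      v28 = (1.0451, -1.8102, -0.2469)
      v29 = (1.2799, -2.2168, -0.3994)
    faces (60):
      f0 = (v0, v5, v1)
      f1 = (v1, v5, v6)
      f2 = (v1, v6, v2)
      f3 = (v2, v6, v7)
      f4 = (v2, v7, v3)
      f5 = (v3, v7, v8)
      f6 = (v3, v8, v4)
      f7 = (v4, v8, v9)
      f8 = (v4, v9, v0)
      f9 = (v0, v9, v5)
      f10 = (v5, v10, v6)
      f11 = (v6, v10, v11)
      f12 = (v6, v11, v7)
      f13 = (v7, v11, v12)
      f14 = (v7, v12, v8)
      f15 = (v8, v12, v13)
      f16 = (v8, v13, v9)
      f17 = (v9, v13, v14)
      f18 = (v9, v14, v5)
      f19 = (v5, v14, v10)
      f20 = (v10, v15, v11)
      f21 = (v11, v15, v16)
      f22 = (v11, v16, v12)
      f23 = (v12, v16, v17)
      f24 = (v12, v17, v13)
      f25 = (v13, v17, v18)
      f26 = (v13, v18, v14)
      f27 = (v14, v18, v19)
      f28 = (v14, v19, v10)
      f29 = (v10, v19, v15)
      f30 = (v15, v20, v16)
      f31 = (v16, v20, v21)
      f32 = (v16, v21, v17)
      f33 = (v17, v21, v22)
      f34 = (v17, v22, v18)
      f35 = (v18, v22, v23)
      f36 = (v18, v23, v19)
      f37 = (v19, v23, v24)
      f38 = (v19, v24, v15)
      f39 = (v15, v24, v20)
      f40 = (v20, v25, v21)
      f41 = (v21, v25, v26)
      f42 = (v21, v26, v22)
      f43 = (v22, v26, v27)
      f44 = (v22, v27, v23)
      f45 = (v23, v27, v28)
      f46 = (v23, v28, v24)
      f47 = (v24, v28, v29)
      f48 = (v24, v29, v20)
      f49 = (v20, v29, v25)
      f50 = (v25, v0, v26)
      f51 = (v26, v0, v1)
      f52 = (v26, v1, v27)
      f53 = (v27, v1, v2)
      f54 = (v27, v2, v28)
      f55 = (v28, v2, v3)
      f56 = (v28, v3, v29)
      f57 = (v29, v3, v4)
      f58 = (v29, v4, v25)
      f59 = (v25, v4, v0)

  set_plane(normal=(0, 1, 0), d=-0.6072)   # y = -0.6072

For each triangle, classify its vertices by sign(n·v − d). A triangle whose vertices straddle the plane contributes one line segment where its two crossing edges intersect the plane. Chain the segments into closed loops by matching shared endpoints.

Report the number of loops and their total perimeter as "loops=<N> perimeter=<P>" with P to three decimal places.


Straddling triangles (20 of 60):
  (v15,v20,v16) [+-+] → (-2.49944, -0.6072, 0)–(-2.28063, -0.6072, 0.301144)  len=0.3722
  (v16,v20,v21) [+--] → (-2.28063, -0.6072, 0.301144)–(-2.20922, -0.6072, 0.3994)  len=0.1215
  (v16,v21,v17) [+-+] → (-2.20922, -0.6072, 0.3994)–(-1.86825, -0.6072, 0.288671)  len=0.3585
  (v17,v21,v22) [+--] → (-1.86825, -0.6072, 0.288671)–(-1.73964, -0.6072, 0.2469)  len=0.1352
  (v17,v22,v18) [+-+] → (-1.73964, -0.6072, 0.2469)–(-1.73964, -0.6072, -0.0812634)  len=0.3282
  (v18,v22,v23) [+--] → (-1.73964, -0.6072, -0.0812634)–(-1.73964, -0.6072, -0.2469)  len=0.1656
  (v18,v23,v19) [+-+] → (-1.73964, -0.6072, -0.2469)–(-2.05172, -0.6072, -0.348247)  len=0.3281
  (v19,v23,v24) [+--] → (-2.05172, -0.6072, -0.348247)–(-2.20922, -0.6072, -0.3994)  len=0.1656
  (v19,v24,v15) [+-+] → (-2.20922, -0.6072, -0.3994)–(-2.41994, -0.6072, -0.109399)  len=0.3585
  (v15,v24,v20) [+--] → (-2.41994, -0.6072, -0.109399)–(-2.49944, -0.6072, 0)  len=0.1352
  (v25,v0,v26) [-+-] → (2.49944, -0.6072, 0)–(2.41994, -0.6072, 0.109399)  len=0.1352
  (v26,v0,v1) [-++] → (2.41994, -0.6072, 0.109399)–(2.20922, -0.6072, 0.3994)  len=0.3585
  (v26,v1,v27) [-+-] → (2.20922, -0.6072, 0.3994)–(2.05172, -0.6072, 0.348247)  len=0.1656
  (v27,v1,v2) [-++] → (2.05172, -0.6072, 0.348247)–(1.73964, -0.6072, 0.2469)  len=0.3281
  (v27,v2,v28) [-+-] → (1.73964, -0.6072, 0.2469)–(1.73964, -0.6072, 0.0812634)  len=0.1656
  (v28,v2,v3) [-++] → (1.73964, -0.6072, 0.0812634)–(1.73964, -0.6072, -0.2469)  len=0.3282
  (v28,v3,v29) [-+-] → (1.73964, -0.6072, -0.2469)–(1.86825, -0.6072, -0.288671)  len=0.1352
  (v29,v3,v4) [-++] → (1.86825, -0.6072, -0.288671)–(2.20922, -0.6072, -0.3994)  len=0.3585
  (v29,v4,v25) [-+-] → (2.20922, -0.6072, -0.3994)–(2.28063, -0.6072, -0.301144)  len=0.1215
  (v25,v4,v0) [-++] → (2.28063, -0.6072, -0.301144)–(2.49944, -0.6072, 0)  len=0.3722

Chained into 2 loop(s):
  loop 1: 10 segments, perimeter = 2.4687
  loop 2: 10 segments, perimeter = 2.4687
Total perimeter = 4.937

loops=2 perimeter=4.937


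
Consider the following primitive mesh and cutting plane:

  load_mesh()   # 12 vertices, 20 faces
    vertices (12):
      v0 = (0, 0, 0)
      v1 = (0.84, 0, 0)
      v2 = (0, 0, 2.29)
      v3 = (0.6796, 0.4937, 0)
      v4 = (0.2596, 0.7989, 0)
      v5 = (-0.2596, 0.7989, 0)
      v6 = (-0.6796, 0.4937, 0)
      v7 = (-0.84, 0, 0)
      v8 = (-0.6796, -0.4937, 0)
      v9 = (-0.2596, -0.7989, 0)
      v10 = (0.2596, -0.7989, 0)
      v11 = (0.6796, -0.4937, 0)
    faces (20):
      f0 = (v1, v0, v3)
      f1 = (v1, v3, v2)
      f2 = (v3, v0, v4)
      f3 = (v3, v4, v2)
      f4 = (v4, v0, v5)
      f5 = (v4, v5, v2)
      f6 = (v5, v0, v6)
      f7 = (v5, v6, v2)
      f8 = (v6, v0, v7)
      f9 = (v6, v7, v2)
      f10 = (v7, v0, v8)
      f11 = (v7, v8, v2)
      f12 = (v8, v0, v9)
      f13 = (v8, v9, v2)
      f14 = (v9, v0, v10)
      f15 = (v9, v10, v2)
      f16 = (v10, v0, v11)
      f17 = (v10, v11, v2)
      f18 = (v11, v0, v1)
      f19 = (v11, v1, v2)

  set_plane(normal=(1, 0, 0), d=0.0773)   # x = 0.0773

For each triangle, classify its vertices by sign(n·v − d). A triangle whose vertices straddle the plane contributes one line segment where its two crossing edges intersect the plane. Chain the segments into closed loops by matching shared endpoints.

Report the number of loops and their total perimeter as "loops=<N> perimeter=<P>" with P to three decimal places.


loops=1 perimeter=6.072

Straddling triangles (12 of 20):
  (v1,v0,v3) [+-+] → (0.0773, 0, 0)–(0.0773, 0.0561551, 0)  len=0.0562
  (v1,v3,v2) [++-] → (0.0773, 0.0561551, 2.02953)–(0.0773, 0, 2.07927)  len=0.0750
  (v3,v0,v4) [+-+] → (0.0773, 0.0561551, 0)–(0.0773, 0.237885, 0)  len=0.1817
  (v3,v4,v2) [++-] → (0.0773, 0.237885, 1.60812)–(0.0773, 0.0561551, 2.02953)  len=0.4589
  (v4,v0,v5) [+--] → (0.0773, 0.237885, 0)–(0.0773, 0.7989, 0)  len=0.5610
  (v4,v5,v2) [+--] → (0.0773, 0.7989, 0)–(0.0773, 0.237885, 1.60812)  len=1.7032
  (v9,v0,v10) [--+] → (0.0773, -0.237885, 0)–(0.0773, -0.7989, 0)  len=0.5610
  (v9,v10,v2) [-+-] → (0.0773, -0.7989, 0)–(0.0773, -0.237885, 1.60812)  len=1.7032
  (v10,v0,v11) [+-+] → (0.0773, -0.237885, 0)–(0.0773, -0.0561551, 0)  len=0.1817
  (v10,v11,v2) [++-] → (0.0773, -0.0561551, 2.02953)–(0.0773, -0.237885, 1.60812)  len=0.4589
  (v11,v0,v1) [+-+] → (0.0773, -0.0561551, 0)–(0.0773, 0, 0)  len=0.0562
  (v11,v1,v2) [++-] → (0.0773, 0, 2.07927)–(0.0773, -0.0561551, 2.02953)  len=0.0750

Chained into 1 loop(s):
  loop 1: 12 segments, perimeter = 6.0720
Total perimeter = 6.072
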